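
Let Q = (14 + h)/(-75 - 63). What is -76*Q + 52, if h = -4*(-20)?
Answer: 7160/69 ≈ 103.77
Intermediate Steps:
h = 80
Q = -47/69 (Q = (14 + 80)/(-75 - 63) = 94/(-138) = 94*(-1/138) = -47/69 ≈ -0.68116)
-76*Q + 52 = -76*(-47/69) + 52 = 3572/69 + 52 = 7160/69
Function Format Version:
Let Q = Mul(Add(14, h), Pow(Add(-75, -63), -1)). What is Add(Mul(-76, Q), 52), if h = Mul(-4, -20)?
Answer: Rational(7160, 69) ≈ 103.77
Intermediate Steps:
h = 80
Q = Rational(-47, 69) (Q = Mul(Add(14, 80), Pow(Add(-75, -63), -1)) = Mul(94, Pow(-138, -1)) = Mul(94, Rational(-1, 138)) = Rational(-47, 69) ≈ -0.68116)
Add(Mul(-76, Q), 52) = Add(Mul(-76, Rational(-47, 69)), 52) = Add(Rational(3572, 69), 52) = Rational(7160, 69)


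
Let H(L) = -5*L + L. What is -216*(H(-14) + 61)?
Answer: -25272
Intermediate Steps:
H(L) = -4*L
-216*(H(-14) + 61) = -216*(-4*(-14) + 61) = -216*(56 + 61) = -216*117 = -25272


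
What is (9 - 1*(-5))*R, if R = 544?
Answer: 7616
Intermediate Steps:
(9 - 1*(-5))*R = (9 - 1*(-5))*544 = (9 + 5)*544 = 14*544 = 7616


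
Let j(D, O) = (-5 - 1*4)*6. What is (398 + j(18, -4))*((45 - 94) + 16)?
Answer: -11352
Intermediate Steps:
j(D, O) = -54 (j(D, O) = (-5 - 4)*6 = -9*6 = -54)
(398 + j(18, -4))*((45 - 94) + 16) = (398 - 54)*((45 - 94) + 16) = 344*(-49 + 16) = 344*(-33) = -11352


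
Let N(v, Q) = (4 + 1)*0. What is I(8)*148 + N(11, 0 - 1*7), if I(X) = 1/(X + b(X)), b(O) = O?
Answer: 37/4 ≈ 9.2500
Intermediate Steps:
N(v, Q) = 0 (N(v, Q) = 5*0 = 0)
I(X) = 1/(2*X) (I(X) = 1/(X + X) = 1/(2*X))
I(8)*148 + N(11, 0 - 1*7) = ((½)/8)*148 + 0 = ((½)*(⅛))*148 + 0 = (1/16)*148 + 0 = 37/4 + 0 = 37/4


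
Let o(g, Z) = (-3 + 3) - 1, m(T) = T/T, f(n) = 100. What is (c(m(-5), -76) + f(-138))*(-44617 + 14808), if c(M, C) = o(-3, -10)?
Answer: -2951091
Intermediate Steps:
m(T) = 1
o(g, Z) = -1 (o(g, Z) = 0 - 1 = -1)
c(M, C) = -1
(c(m(-5), -76) + f(-138))*(-44617 + 14808) = (-1 + 100)*(-44617 + 14808) = 99*(-29809) = -2951091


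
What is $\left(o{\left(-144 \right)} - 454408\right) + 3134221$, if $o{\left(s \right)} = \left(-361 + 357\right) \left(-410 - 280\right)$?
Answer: $2682573$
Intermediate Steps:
$o{\left(s \right)} = 2760$ ($o{\left(s \right)} = \left(-4\right) \left(-690\right) = 2760$)
$\left(o{\left(-144 \right)} - 454408\right) + 3134221 = \left(2760 - 454408\right) + 3134221 = -451648 + 3134221 = 2682573$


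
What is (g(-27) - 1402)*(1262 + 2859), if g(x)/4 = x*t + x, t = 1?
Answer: -6667778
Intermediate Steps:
g(x) = 8*x (g(x) = 4*(x*1 + x) = 4*(x + x) = 4*(2*x) = 8*x)
(g(-27) - 1402)*(1262 + 2859) = (8*(-27) - 1402)*(1262 + 2859) = (-216 - 1402)*4121 = -1618*4121 = -6667778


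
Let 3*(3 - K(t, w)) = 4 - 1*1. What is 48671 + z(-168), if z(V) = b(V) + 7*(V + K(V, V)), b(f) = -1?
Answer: 47508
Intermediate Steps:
K(t, w) = 2 (K(t, w) = 3 - (4 - 1*1)/3 = 3 - (4 - 1)/3 = 3 - ⅓*3 = 3 - 1 = 2)
z(V) = 13 + 7*V (z(V) = -1 + 7*(V + 2) = -1 + 7*(2 + V) = -1 + (14 + 7*V) = 13 + 7*V)
48671 + z(-168) = 48671 + (13 + 7*(-168)) = 48671 + (13 - 1176) = 48671 - 1163 = 47508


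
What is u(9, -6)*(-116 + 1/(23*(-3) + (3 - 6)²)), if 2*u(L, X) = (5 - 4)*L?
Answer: -20883/40 ≈ -522.08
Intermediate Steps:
u(L, X) = L/2 (u(L, X) = ((5 - 4)*L)/2 = (1*L)/2 = L/2)
u(9, -6)*(-116 + 1/(23*(-3) + (3 - 6)²)) = ((½)*9)*(-116 + 1/(23*(-3) + (3 - 6)²)) = 9*(-116 + 1/(-69 + (-3)²))/2 = 9*(-116 + 1/(-69 + 9))/2 = 9*(-116 + 1/(-60))/2 = 9*(-116 - 1/60)/2 = (9/2)*(-6961/60) = -20883/40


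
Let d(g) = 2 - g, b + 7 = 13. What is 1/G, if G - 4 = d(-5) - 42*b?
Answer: -1/241 ≈ -0.0041494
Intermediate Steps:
b = 6 (b = -7 + 13 = 6)
G = -241 (G = 4 + ((2 - 1*(-5)) - 42*6) = 4 + ((2 + 5) - 252) = 4 + (7 - 252) = 4 - 245 = -241)
1/G = 1/(-241) = -1/241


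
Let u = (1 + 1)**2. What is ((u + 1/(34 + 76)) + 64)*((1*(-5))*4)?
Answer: -14962/11 ≈ -1360.2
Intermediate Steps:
u = 4 (u = 2**2 = 4)
((u + 1/(34 + 76)) + 64)*((1*(-5))*4) = ((4 + 1/(34 + 76)) + 64)*((1*(-5))*4) = ((4 + 1/110) + 64)*(-5*4) = ((4 + 1/110) + 64)*(-20) = (441/110 + 64)*(-20) = (7481/110)*(-20) = -14962/11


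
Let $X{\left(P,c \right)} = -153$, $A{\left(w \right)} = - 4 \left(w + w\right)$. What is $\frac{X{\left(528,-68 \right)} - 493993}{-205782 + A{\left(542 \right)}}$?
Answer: $\frac{247073}{105059} \approx 2.3518$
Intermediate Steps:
$A{\left(w \right)} = - 8 w$ ($A{\left(w \right)} = - 4 \cdot 2 w = - 8 w$)
$\frac{X{\left(528,-68 \right)} - 493993}{-205782 + A{\left(542 \right)}} = \frac{-153 - 493993}{-205782 - 4336} = - \frac{494146}{-205782 - 4336} = - \frac{494146}{-210118} = \left(-494146\right) \left(- \frac{1}{210118}\right) = \frac{247073}{105059}$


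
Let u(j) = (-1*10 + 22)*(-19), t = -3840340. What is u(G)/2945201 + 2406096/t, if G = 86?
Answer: -253118283672/403949043155 ≈ -0.62661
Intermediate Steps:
u(j) = -228 (u(j) = (-10 + 22)*(-19) = 12*(-19) = -228)
u(G)/2945201 + 2406096/t = -228/2945201 + 2406096/(-3840340) = -228*1/2945201 + 2406096*(-1/3840340) = -228/2945201 - 85932/137155 = -253118283672/403949043155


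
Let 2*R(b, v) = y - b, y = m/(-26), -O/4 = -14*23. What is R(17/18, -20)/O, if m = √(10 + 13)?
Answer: -17/46368 - √23/66976 ≈ -0.00043824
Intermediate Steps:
m = √23 ≈ 4.7958
O = 1288 (O = -(-56)*23 = -4*(-322) = 1288)
y = -√23/26 (y = √23/(-26) = √23*(-1/26) = -√23/26 ≈ -0.18446)
R(b, v) = -b/2 - √23/52 (R(b, v) = (-√23/26 - b)/2 = (-b - √23/26)/2 = -b/2 - √23/52)
R(17/18, -20)/O = (-17/(2*18) - √23/52)/1288 = (-17/(2*18) - √23/52)*(1/1288) = (-½*17/18 - √23/52)*(1/1288) = (-17/36 - √23/52)*(1/1288) = -17/46368 - √23/66976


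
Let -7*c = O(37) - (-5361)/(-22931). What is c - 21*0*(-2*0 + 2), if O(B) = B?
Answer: -843086/160517 ≈ -5.2523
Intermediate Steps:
c = -843086/160517 (c = -(37 - (-5361)/(-22931))/7 = -(37 - (-5361)*(-1)/22931)/7 = -(37 - 1*5361/22931)/7 = -(37 - 5361/22931)/7 = -⅐*843086/22931 = -843086/160517 ≈ -5.2523)
c - 21*0*(-2*0 + 2) = -843086/160517 - 21*0*(-2*0 + 2) = -843086/160517 - 0*(0 + 2) = -843086/160517 - 0*2 = -843086/160517 - 1*0 = -843086/160517 + 0 = -843086/160517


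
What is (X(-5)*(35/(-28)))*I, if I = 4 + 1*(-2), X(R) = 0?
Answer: 0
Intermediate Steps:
I = 2 (I = 4 - 2 = 2)
(X(-5)*(35/(-28)))*I = (0*(35/(-28)))*2 = (0*(35*(-1/28)))*2 = (0*(-5/4))*2 = 0*2 = 0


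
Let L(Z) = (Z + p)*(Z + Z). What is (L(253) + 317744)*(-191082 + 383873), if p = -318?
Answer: 54917287514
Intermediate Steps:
L(Z) = 2*Z*(-318 + Z) (L(Z) = (Z - 318)*(Z + Z) = (-318 + Z)*(2*Z) = 2*Z*(-318 + Z))
(L(253) + 317744)*(-191082 + 383873) = (2*253*(-318 + 253) + 317744)*(-191082 + 383873) = (2*253*(-65) + 317744)*192791 = (-32890 + 317744)*192791 = 284854*192791 = 54917287514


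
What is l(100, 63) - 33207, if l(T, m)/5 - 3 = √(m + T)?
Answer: -33192 + 5*√163 ≈ -33128.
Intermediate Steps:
l(T, m) = 15 + 5*√(T + m) (l(T, m) = 15 + 5*√(m + T) = 15 + 5*√(T + m))
l(100, 63) - 33207 = (15 + 5*√(100 + 63)) - 33207 = (15 + 5*√163) - 33207 = -33192 + 5*√163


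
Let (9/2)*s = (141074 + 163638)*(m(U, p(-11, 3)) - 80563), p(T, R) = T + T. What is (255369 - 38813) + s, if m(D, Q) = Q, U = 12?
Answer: -49108484036/9 ≈ -5.4565e+9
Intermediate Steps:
p(T, R) = 2*T
s = -49110433040/9 (s = 2*((141074 + 163638)*(2*(-11) - 80563))/9 = 2*(304712*(-22 - 80563))/9 = 2*(304712*(-80585))/9 = (2/9)*(-24555216520) = -49110433040/9 ≈ -5.4567e+9)
(255369 - 38813) + s = (255369 - 38813) - 49110433040/9 = 216556 - 49110433040/9 = -49108484036/9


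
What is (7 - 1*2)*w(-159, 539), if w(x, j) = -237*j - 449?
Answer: -640960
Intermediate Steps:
w(x, j) = -449 - 237*j
(7 - 1*2)*w(-159, 539) = (7 - 1*2)*(-449 - 237*539) = (7 - 2)*(-449 - 127743) = 5*(-128192) = -640960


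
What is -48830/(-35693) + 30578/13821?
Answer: 1766299984/493312953 ≈ 3.5805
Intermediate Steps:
-48830/(-35693) + 30578/13821 = -48830*(-1/35693) + 30578*(1/13821) = 48830/35693 + 30578/13821 = 1766299984/493312953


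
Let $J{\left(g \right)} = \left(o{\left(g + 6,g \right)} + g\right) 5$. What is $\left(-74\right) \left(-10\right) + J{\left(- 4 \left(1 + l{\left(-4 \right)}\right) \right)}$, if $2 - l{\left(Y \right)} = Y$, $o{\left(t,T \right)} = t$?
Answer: $490$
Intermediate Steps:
$l{\left(Y \right)} = 2 - Y$
$J{\left(g \right)} = 30 + 10 g$ ($J{\left(g \right)} = \left(\left(g + 6\right) + g\right) 5 = \left(\left(6 + g\right) + g\right) 5 = \left(6 + 2 g\right) 5 = 30 + 10 g$)
$\left(-74\right) \left(-10\right) + J{\left(- 4 \left(1 + l{\left(-4 \right)}\right) \right)} = \left(-74\right) \left(-10\right) + \left(30 + 10 \left(- 4 \left(1 + \left(2 - -4\right)\right)\right)\right) = 740 + \left(30 + 10 \left(- 4 \left(1 + \left(2 + 4\right)\right)\right)\right) = 740 + \left(30 + 10 \left(- 4 \left(1 + 6\right)\right)\right) = 740 + \left(30 + 10 \left(\left(-4\right) 7\right)\right) = 740 + \left(30 + 10 \left(-28\right)\right) = 740 + \left(30 - 280\right) = 740 - 250 = 490$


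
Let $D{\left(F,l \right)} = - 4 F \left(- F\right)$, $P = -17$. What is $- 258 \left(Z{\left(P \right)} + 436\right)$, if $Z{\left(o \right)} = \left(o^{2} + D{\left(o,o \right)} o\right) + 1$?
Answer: $4882908$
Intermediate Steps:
$D{\left(F,l \right)} = 4 F^{2}$
$Z{\left(o \right)} = 1 + o^{2} + 4 o^{3}$ ($Z{\left(o \right)} = \left(o^{2} + 4 o^{2} o\right) + 1 = \left(o^{2} + 4 o^{3}\right) + 1 = 1 + o^{2} + 4 o^{3}$)
$- 258 \left(Z{\left(P \right)} + 436\right) = - 258 \left(\left(1 + \left(-17\right)^{2} + 4 \left(-17\right)^{3}\right) + 436\right) = - 258 \left(\left(1 + 289 + 4 \left(-4913\right)\right) + 436\right) = - 258 \left(\left(1 + 289 - 19652\right) + 436\right) = - 258 \left(-19362 + 436\right) = \left(-258\right) \left(-18926\right) = 4882908$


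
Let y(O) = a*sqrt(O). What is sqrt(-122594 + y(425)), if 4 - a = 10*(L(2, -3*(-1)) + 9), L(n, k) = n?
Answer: sqrt(-122594 - 530*sqrt(17)) ≈ 353.24*I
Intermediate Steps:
a = -106 (a = 4 - 10*(2 + 9) = 4 - 10*11 = 4 - 1*110 = 4 - 110 = -106)
y(O) = -106*sqrt(O)
sqrt(-122594 + y(425)) = sqrt(-122594 - 530*sqrt(17))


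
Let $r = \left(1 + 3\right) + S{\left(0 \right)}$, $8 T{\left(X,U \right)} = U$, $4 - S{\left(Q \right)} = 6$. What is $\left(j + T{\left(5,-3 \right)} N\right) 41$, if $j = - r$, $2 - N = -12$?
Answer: $- \frac{1189}{4} \approx -297.25$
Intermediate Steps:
$N = 14$ ($N = 2 - -12 = 2 + 12 = 14$)
$S{\left(Q \right)} = -2$ ($S{\left(Q \right)} = 4 - 6 = -2$)
$T{\left(X,U \right)} = \frac{U}{8}$
$r = 2$ ($r = \left(1 + 3\right) - 2 = 4 - 2 = 2$)
$j = -2$ ($j = \left(-1\right) 2 = -2$)
$\left(j + T{\left(5,-3 \right)} N\right) 41 = \left(-2 + \frac{1}{8} \left(-3\right) 14\right) 41 = \left(-2 - \frac{21}{4}\right) 41 = \left(- \frac{29}{4}\right) 41 = - \frac{1189}{4}$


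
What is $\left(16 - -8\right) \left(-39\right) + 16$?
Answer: $-920$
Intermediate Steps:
$\left(16 - -8\right) \left(-39\right) + 16 = \left(16 + 8\right) \left(-39\right) + 16 = 24 \left(-39\right) + 16 = -936 + 16 = -920$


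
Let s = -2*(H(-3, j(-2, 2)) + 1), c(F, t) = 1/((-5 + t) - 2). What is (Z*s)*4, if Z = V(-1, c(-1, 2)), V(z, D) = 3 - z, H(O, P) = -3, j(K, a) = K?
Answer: 64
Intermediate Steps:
c(F, t) = 1/(-7 + t)
s = 4 (s = -2*(-3 + 1) = -2*(-2) = 4)
Z = 4 (Z = 3 - 1*(-1) = 3 + 1 = 4)
(Z*s)*4 = (4*4)*4 = 16*4 = 64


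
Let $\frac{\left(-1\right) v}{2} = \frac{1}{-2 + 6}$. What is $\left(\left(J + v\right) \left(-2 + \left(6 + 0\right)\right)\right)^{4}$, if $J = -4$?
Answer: $104976$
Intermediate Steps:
$v = - \frac{1}{2}$ ($v = - \frac{2}{-2 + 6} = - \frac{2}{4} = \left(-2\right) \frac{1}{4} = - \frac{1}{2} \approx -0.5$)
$\left(\left(J + v\right) \left(-2 + \left(6 + 0\right)\right)\right)^{4} = \left(\left(-4 - \frac{1}{2}\right) \left(-2 + \left(6 + 0\right)\right)\right)^{4} = \left(- \frac{9 \left(-2 + 6\right)}{2}\right)^{4} = \left(\left(- \frac{9}{2}\right) 4\right)^{4} = \left(-18\right)^{4} = 104976$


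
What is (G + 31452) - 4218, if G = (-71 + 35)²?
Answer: 28530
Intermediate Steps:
G = 1296 (G = (-36)² = 1296)
(G + 31452) - 4218 = (1296 + 31452) - 4218 = 32748 - 4218 = 28530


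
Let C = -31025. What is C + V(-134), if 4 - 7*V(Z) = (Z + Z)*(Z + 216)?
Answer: -27885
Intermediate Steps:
V(Z) = 4/7 - 2*Z*(216 + Z)/7 (V(Z) = 4/7 - (Z + Z)*(Z + 216)/7 = 4/7 - 2*Z*(216 + Z)/7)
C + V(-134) = -31025 + (4/7 - 432/7*(-134) - 2/7*(-134)**2) = -31025 + (4/7 + 57888/7 - 2/7*17956) = -31025 + (4/7 + 57888/7 - 35912/7) = -31025 + 3140 = -27885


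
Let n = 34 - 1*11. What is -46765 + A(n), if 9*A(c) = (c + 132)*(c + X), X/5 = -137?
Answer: -523495/9 ≈ -58166.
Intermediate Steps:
X = -685 (X = 5*(-137) = -685)
n = 23 (n = 34 - 11 = 23)
A(c) = (-685 + c)*(132 + c)/9 (A(c) = ((c + 132)*(c - 685))/9 = ((132 + c)*(-685 + c))/9 = ((-685 + c)*(132 + c))/9 = (-685 + c)*(132 + c)/9)
-46765 + A(n) = -46765 + (-30140/3 - 553/9*23 + (⅑)*23²) = -46765 + (-30140/3 - 12719/9 + (⅑)*529) = -46765 + (-30140/3 - 12719/9 + 529/9) = -46765 - 102610/9 = -523495/9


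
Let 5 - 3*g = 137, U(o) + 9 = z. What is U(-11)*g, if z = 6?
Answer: 132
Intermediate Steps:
U(o) = -3 (U(o) = -9 + 6 = -3)
g = -44 (g = 5/3 - ⅓*137 = 5/3 - 137/3 = -44)
U(-11)*g = -3*(-44) = 132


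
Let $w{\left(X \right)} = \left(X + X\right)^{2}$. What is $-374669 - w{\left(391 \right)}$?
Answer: $-986193$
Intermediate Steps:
$w{\left(X \right)} = 4 X^{2}$ ($w{\left(X \right)} = \left(2 X\right)^{2} = 4 X^{2}$)
$-374669 - w{\left(391 \right)} = -374669 - 4 \cdot 391^{2} = -374669 - 4 \cdot 152881 = -374669 - 611524 = -986193$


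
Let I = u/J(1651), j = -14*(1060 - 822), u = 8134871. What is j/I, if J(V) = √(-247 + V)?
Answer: -19992*√39/8134871 ≈ -0.015348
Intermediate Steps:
j = -3332 (j = -14*238 = -3332)
I = 8134871*√39/234 (I = 8134871/(√(-247 + 1651)) = 8134871/(√1404) = 8134871/((6*√39)) = 8134871*(√39/234) = 8134871*√39/234 ≈ 2.1710e+5)
j/I = -3332*6*√39/8134871 = -19992*√39/8134871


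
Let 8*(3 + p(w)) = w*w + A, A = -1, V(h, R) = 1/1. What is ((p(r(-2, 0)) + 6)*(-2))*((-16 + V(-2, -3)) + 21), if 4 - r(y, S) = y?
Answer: -177/2 ≈ -88.500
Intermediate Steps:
V(h, R) = 1
r(y, S) = 4 - y
p(w) = -25/8 + w²/8 (p(w) = -3 + (w*w - 1)/8 = -3 + (w² - 1)/8 = -3 + (-1 + w²)/8 = -3 + (-⅛ + w²/8) = -25/8 + w²/8)
((p(r(-2, 0)) + 6)*(-2))*((-16 + V(-2, -3)) + 21) = (((-25/8 + (4 - 1*(-2))²/8) + 6)*(-2))*((-16 + 1) + 21) = (((-25/8 + (4 + 2)²/8) + 6)*(-2))*(-15 + 21) = (((-25/8 + (⅛)*6²) + 6)*(-2))*6 = (((-25/8 + (⅛)*36) + 6)*(-2))*6 = (((-25/8 + 9/2) + 6)*(-2))*6 = ((11/8 + 6)*(-2))*6 = ((59/8)*(-2))*6 = -59/4*6 = -177/2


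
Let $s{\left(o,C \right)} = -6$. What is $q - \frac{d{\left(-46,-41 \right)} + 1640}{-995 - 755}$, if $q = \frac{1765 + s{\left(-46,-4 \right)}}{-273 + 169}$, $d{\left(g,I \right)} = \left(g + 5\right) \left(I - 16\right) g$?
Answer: $- \frac{7043949}{91000} \approx -77.406$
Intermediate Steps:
$d{\left(g,I \right)} = g \left(-16 + I\right) \left(5 + g\right)$ ($d{\left(g,I \right)} = \left(5 + g\right) \left(-16 + I\right) g = \left(-16 + I\right) \left(5 + g\right) g = g \left(-16 + I\right) \left(5 + g\right)$)
$q = - \frac{1759}{104}$ ($q = \frac{1765 - 6}{-273 + 169} = \frac{1759}{-104} = 1759 \left(- \frac{1}{104}\right) = - \frac{1759}{104} \approx -16.913$)
$q - \frac{d{\left(-46,-41 \right)} + 1640}{-995 - 755} = - \frac{1759}{104} - \frac{- 46 \left(-80 - -736 + 5 \left(-41\right) - -1886\right) + 1640}{-995 - 755} = - \frac{1759}{104} - \frac{- 46 \left(-80 + 736 - 205 + 1886\right) + 1640}{-1750} = - \frac{1759}{104} - \left(\left(-46\right) 2337 + 1640\right) \left(- \frac{1}{1750}\right) = - \frac{1759}{104} - \left(-107502 + 1640\right) \left(- \frac{1}{1750}\right) = - \frac{1759}{104} - \left(-105862\right) \left(- \frac{1}{1750}\right) = - \frac{1759}{104} - \frac{52931}{875} = - \frac{7043949}{91000}$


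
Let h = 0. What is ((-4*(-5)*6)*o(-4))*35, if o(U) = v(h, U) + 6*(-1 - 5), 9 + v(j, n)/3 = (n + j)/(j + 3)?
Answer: -281400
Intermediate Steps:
v(j, n) = -27 + 3*(j + n)/(3 + j) (v(j, n) = -27 + 3*((n + j)/(j + 3)) = -27 + 3*((j + n)/(3 + j)) = -27 + 3*(j + n)/(3 + j))
o(U) = -63 + U (o(U) = 3*(-27 + U - 8*0)/(3 + 0) + 6*(-1 - 5) = 3*(-27 + U + 0)/3 + 6*(-6) = 3*(1/3)*(-27 + U) - 36 = (-27 + U) - 36 = -63 + U)
((-4*(-5)*6)*o(-4))*35 = ((-4*(-5)*6)*(-63 - 4))*35 = ((20*6)*(-67))*35 = (120*(-67))*35 = -8040*35 = -281400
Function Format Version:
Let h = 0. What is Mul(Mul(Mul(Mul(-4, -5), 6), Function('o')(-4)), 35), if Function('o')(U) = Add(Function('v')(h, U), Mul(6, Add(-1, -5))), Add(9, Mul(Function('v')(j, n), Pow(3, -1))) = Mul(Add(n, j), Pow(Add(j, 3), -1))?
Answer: -281400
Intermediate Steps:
Function('v')(j, n) = Add(-27, Mul(3, Pow(Add(3, j), -1), Add(j, n))) (Function('v')(j, n) = Add(-27, Mul(3, Mul(Add(n, j), Pow(Add(j, 3), -1)))) = Add(-27, Mul(3, Mul(Add(j, n), Pow(Add(3, j), -1)))) = Add(-27, Mul(3, Mul(Pow(Add(3, j), -1), Add(j, n)))) = Add(-27, Mul(3, Pow(Add(3, j), -1), Add(j, n))))
Function('o')(U) = Add(-63, U) (Function('o')(U) = Add(Mul(3, Pow(Add(3, 0), -1), Add(-27, U, Mul(-8, 0))), Mul(6, Add(-1, -5))) = Add(Mul(3, Pow(3, -1), Add(-27, U, 0)), Mul(6, -6)) = Add(Mul(3, Rational(1, 3), Add(-27, U)), -36) = Add(Add(-27, U), -36) = Add(-63, U))
Mul(Mul(Mul(Mul(-4, -5), 6), Function('o')(-4)), 35) = Mul(Mul(Mul(Mul(-4, -5), 6), Add(-63, -4)), 35) = Mul(Mul(Mul(20, 6), -67), 35) = Mul(Mul(120, -67), 35) = Mul(-8040, 35) = -281400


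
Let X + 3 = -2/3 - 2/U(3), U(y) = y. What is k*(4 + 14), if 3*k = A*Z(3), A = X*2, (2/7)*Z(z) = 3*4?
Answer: -2184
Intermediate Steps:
Z(z) = 42 (Z(z) = 7*(3*4)/2 = (7/2)*12 = 42)
X = -13/3 (X = -3 + (-2/3 - 2/3) = -3 + (-2*⅓ - 2*⅓) = -3 + (-⅔ - ⅔) = -3 - 4/3 = -13/3 ≈ -4.3333)
A = -26/3 (A = -13/3*2 = -26/3 ≈ -8.6667)
k = -364/3 (k = (-26/3*42)/3 = (⅓)*(-364) = -364/3 ≈ -121.33)
k*(4 + 14) = -364*(4 + 14)/3 = -364/3*18 = -2184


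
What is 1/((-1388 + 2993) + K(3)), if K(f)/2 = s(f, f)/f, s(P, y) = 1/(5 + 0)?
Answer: 15/24077 ≈ 0.00062300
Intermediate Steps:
s(P, y) = 1/5
K(f) = 2/(5*f) (K(f) = 2*(1/(5*f)) = 2/(5*f))
1/((-1388 + 2993) + K(3)) = 1/((-1388 + 2993) + (2/5)/3) = 1/(1605 + (2/5)*(1/3)) = 1/(1605 + 2/15) = 1/(24077/15) = 15/24077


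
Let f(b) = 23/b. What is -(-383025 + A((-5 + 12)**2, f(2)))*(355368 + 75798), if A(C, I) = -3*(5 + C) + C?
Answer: 165196078908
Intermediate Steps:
A(C, I) = -15 - 2*C (A(C, I) = (-15 - 3*C) + C = -15 - 2*C)
-(-383025 + A((-5 + 12)**2, f(2)))*(355368 + 75798) = -(-383025 + (-15 - 2*(-5 + 12)**2))*(355368 + 75798) = -(-383025 + (-15 - 2*7**2))*431166 = -(-383025 + (-15 - 2*49))*431166 = -(-383025 + (-15 - 98))*431166 = -(-383025 - 113)*431166 = -(-383138)*431166 = -1*(-165196078908) = 165196078908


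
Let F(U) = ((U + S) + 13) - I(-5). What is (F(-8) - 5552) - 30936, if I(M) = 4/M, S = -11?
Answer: -182466/5 ≈ -36493.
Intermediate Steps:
F(U) = 14/5 + U (F(U) = ((U - 11) + 13) - 4/(-5) = ((-11 + U) + 13) - 4*(-1)/5 = (2 + U) - 1*(-4/5) = (2 + U) + 4/5 = 14/5 + U)
(F(-8) - 5552) - 30936 = ((14/5 - 8) - 5552) - 30936 = (-26/5 - 5552) - 30936 = -27786/5 - 30936 = -182466/5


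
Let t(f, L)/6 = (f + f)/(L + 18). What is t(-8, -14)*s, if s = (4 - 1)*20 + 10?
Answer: -1680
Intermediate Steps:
t(f, L) = 12*f/(18 + L) (t(f, L) = 6*((f + f)/(L + 18)) = 6*((2*f)/(18 + L)) = 6*(2*f/(18 + L)) = 12*f/(18 + L))
s = 70 (s = 3*20 + 10 = 60 + 10 = 70)
t(-8, -14)*s = (12*(-8)/(18 - 14))*70 = (12*(-8)/4)*70 = (12*(-8)*(¼))*70 = -24*70 = -1680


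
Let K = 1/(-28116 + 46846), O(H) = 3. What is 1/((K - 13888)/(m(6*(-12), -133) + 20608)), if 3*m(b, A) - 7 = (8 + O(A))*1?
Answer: -386100220/260122239 ≈ -1.4843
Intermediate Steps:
m(b, A) = 6 (m(b, A) = 7/3 + ((8 + 3)*1)/3 = 7/3 + (11*1)/3 = 7/3 + (⅓)*11 = 7/3 + 11/3 = 6)
K = 1/18730 ≈ 5.3390e-5
1/((K - 13888)/(m(6*(-12), -133) + 20608)) = 1/((1/18730 - 13888)/(6 + 20608)) = 1/(-260122239/18730/20614) = 1/(-260122239/18730*1/20614) = 1/(-260122239/386100220) = -386100220/260122239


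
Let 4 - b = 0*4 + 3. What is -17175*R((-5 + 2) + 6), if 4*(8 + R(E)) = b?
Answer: 532425/4 ≈ 1.3311e+5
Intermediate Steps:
b = 1 (b = 4 - (0*4 + 3) = 4 - (0 + 3) = 4 - 1*3 = 4 - 3 = 1)
R(E) = -31/4 (R(E) = -8 + (¼)*1 = -8 + ¼ = -31/4)
-17175*R((-5 + 2) + 6) = -17175*(-31/4) = 532425/4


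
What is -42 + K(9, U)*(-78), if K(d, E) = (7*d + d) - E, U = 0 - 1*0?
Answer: -5658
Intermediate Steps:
U = 0 (U = 0 + 0 = 0)
K(d, E) = -E + 8*d (K(d, E) = 8*d - E = -E + 8*d)
-42 + K(9, U)*(-78) = -42 + (-1*0 + 8*9)*(-78) = -42 + (0 + 72)*(-78) = -42 + 72*(-78) = -42 - 5616 = -5658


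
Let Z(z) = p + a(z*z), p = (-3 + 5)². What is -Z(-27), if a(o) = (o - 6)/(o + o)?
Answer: -2185/486 ≈ -4.4959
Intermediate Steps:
p = 4 (p = 2² = 4)
a(o) = (-6 + o)/(2*o) (a(o) = (-6 + o)/((2*o)) = (-6 + o)*(1/(2*o)) = (-6 + o)/(2*o))
Z(z) = 4 + (-6 + z²)/(2*z²) (Z(z) = 4 + (-6 + z*z)/(2*((z*z))) = 4 + (-6 + z²)/(2*(z²)) = 4 + (-6 + z²)/(2*z²))
-Z(-27) = -(9/2 - 3/(-27)²) = -(9/2 - 3*1/729) = -(9/2 - 1/243) = -1*2185/486 = -2185/486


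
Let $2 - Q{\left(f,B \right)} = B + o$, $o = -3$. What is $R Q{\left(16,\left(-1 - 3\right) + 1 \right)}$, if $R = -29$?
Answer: $-232$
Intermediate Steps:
$Q{\left(f,B \right)} = 5 - B$ ($Q{\left(f,B \right)} = 2 - \left(B - 3\right) = 2 - \left(-3 + B\right) = 5 - B$)
$R Q{\left(16,\left(-1 - 3\right) + 1 \right)} = - 29 \left(5 - \left(\left(-1 - 3\right) + 1\right)\right) = - 29 \left(5 - \left(-4 + 1\right)\right) = - 29 \left(5 - -3\right) = - 29 \left(5 + 3\right) = \left(-29\right) 8 = -232$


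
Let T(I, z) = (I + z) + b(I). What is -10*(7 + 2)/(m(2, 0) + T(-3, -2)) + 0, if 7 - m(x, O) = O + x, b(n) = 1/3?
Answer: -270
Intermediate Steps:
b(n) = ⅓
m(x, O) = 7 - O - x (m(x, O) = 7 - (O + x) = 7 + (-O - x) = 7 - O - x)
T(I, z) = ⅓ + I + z (T(I, z) = (I + z) + ⅓ = ⅓ + I + z)
-10*(7 + 2)/(m(2, 0) + T(-3, -2)) + 0 = -10*(7 + 2)/((7 - 1*0 - 1*2) + (⅓ - 3 - 2)) + 0 = -90/((7 + 0 - 2) - 14/3) + 0 = -90/(5 - 14/3) + 0 = -90/⅓ + 0 = -90*3 + 0 = -10*27 + 0 = -270 + 0 = -270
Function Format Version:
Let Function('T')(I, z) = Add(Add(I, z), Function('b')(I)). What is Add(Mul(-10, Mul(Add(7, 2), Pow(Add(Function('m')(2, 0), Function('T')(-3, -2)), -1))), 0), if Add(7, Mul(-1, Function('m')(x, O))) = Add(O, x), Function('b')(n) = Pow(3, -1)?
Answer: -270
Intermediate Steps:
Function('b')(n) = Rational(1, 3)
Function('m')(x, O) = Add(7, Mul(-1, O), Mul(-1, x)) (Function('m')(x, O) = Add(7, Mul(-1, Add(O, x))) = Add(7, Add(Mul(-1, O), Mul(-1, x))) = Add(7, Mul(-1, O), Mul(-1, x)))
Function('T')(I, z) = Add(Rational(1, 3), I, z) (Function('T')(I, z) = Add(Add(I, z), Rational(1, 3)) = Add(Rational(1, 3), I, z))
Add(Mul(-10, Mul(Add(7, 2), Pow(Add(Function('m')(2, 0), Function('T')(-3, -2)), -1))), 0) = Add(Mul(-10, Mul(Add(7, 2), Pow(Add(Add(7, Mul(-1, 0), Mul(-1, 2)), Add(Rational(1, 3), -3, -2)), -1))), 0) = Add(Mul(-10, Mul(9, Pow(Add(Add(7, 0, -2), Rational(-14, 3)), -1))), 0) = Add(Mul(-10, Mul(9, Pow(Add(5, Rational(-14, 3)), -1))), 0) = Add(Mul(-10, Mul(9, Pow(Rational(1, 3), -1))), 0) = Add(Mul(-10, Mul(9, 3)), 0) = Add(Mul(-10, 27), 0) = Add(-270, 0) = -270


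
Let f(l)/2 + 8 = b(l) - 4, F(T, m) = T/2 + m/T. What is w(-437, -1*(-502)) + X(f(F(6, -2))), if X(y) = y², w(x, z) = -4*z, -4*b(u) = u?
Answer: -12296/9 ≈ -1366.2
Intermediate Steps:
b(u) = -u/4
F(T, m) = T/2 + m/T (F(T, m) = T*(½) + m/T = T/2 + m/T)
f(l) = -24 - l/2 (f(l) = -16 + 2*(-l/4 - 4) = -16 + 2*(-4 - l/4) = -16 + (-8 - l/2) = -24 - l/2)
w(-437, -1*(-502)) + X(f(F(6, -2))) = -(-4)*(-502) + (-24 - ((½)*6 - 2/6)/2)² = -4*502 + (-24 - (3 - 2*⅙)/2)² = -2008 + (-24 - (3 - ⅓)/2)² = -2008 + (-24 - ½*8/3)² = -2008 + (-24 - 4/3)² = -2008 + (-76/3)² = -2008 + 5776/9 = -12296/9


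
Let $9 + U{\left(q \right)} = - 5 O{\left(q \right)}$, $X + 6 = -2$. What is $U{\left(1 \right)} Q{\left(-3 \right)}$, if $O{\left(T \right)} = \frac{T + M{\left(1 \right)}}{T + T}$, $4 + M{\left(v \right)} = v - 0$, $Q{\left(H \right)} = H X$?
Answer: $-96$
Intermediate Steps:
$X = -8$ ($X = -6 - 2 = -8$)
$Q{\left(H \right)} = - 8 H$ ($Q{\left(H \right)} = H \left(-8\right) = - 8 H$)
$M{\left(v \right)} = -4 + v$ ($M{\left(v \right)} = -4 + \left(v - 0\right) = -4 + \left(v + 0\right) = -4 + v$)
$O{\left(T \right)} = \frac{-3 + T}{2 T}$ ($O{\left(T \right)} = \frac{T + \left(-4 + 1\right)}{T + T} = \frac{T - 3}{2 T} = \left(-3 + T\right) \frac{1}{2 T} = \frac{-3 + T}{2 T}$)
$U{\left(q \right)} = -9 - \frac{5 \left(-3 + q\right)}{2 q}$ ($U{\left(q \right)} = -9 - 5 \frac{-3 + q}{2 q} = -9 - \frac{5 \left(-3 + q\right)}{2 q}$)
$U{\left(1 \right)} Q{\left(-3 \right)} = \frac{15 - 23}{2 \cdot 1} \left(\left(-8\right) \left(-3\right)\right) = \frac{1}{2} \cdot 1 \left(15 - 23\right) 24 = \frac{1}{2} \cdot 1 \left(-8\right) 24 = \left(-4\right) 24 = -96$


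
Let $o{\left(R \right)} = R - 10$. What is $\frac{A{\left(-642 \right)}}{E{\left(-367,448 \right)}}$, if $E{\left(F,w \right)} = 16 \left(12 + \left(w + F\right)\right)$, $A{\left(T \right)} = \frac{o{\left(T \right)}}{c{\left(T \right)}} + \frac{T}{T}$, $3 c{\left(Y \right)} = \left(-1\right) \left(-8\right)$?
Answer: $- \frac{487}{2976} \approx -0.16364$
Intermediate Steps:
$o{\left(R \right)} = -10 + R$
$c{\left(Y \right)} = \frac{8}{3}$ ($c{\left(Y \right)} = \frac{\left(-1\right) \left(-8\right)}{3} = \frac{1}{3} \cdot 8 = \frac{8}{3}$)
$A{\left(T \right)} = - \frac{11}{4} + \frac{3 T}{8}$ ($A{\left(T \right)} = \frac{-10 + T}{\frac{8}{3}} + \frac{T}{T} = \left(-10 + T\right) \frac{3}{8} + 1 = \left(- \frac{15}{4} + \frac{3 T}{8}\right) + 1 = - \frac{11}{4} + \frac{3 T}{8}$)
$E{\left(F,w \right)} = 192 + 16 F + 16 w$ ($E{\left(F,w \right)} = 16 \left(12 + \left(F + w\right)\right) = 16 \left(12 + F + w\right) = 192 + 16 F + 16 w$)
$\frac{A{\left(-642 \right)}}{E{\left(-367,448 \right)}} = \frac{- \frac{11}{4} + \frac{3}{8} \left(-642\right)}{192 + 16 \left(-367\right) + 16 \cdot 448} = \frac{- \frac{11}{4} - \frac{963}{4}}{192 - 5872 + 7168} = - \frac{487}{2 \cdot 1488} = \left(- \frac{487}{2}\right) \frac{1}{1488} = - \frac{487}{2976}$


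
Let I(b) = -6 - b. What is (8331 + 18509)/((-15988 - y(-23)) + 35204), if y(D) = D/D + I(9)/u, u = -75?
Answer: 6100/4367 ≈ 1.3968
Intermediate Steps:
y(D) = 6/5 (y(D) = D/D + (-6 - 1*9)/(-75) = 1 + (-6 - 9)*(-1/75) = 1 - 15*(-1/75) = 1 + ⅕ = 6/5)
(8331 + 18509)/((-15988 - y(-23)) + 35204) = (8331 + 18509)/((-15988 - 1*6/5) + 35204) = 26840/((-15988 - 6/5) + 35204) = 26840/(-79946/5 + 35204) = 26840/(96074/5) = 26840*(5/96074) = 6100/4367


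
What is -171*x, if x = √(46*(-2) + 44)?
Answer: -684*I*√3 ≈ -1184.7*I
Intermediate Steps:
x = 4*I*√3 (x = √(-92 + 44) = √(-48) = 4*I*√3 ≈ 6.9282*I)
-171*x = -684*I*√3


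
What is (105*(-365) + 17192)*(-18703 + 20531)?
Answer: -38631124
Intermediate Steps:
(105*(-365) + 17192)*(-18703 + 20531) = (-38325 + 17192)*1828 = -21133*1828 = -38631124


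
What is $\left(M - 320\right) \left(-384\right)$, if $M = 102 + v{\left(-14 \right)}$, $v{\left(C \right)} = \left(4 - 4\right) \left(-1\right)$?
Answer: $83712$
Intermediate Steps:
$v{\left(C \right)} = 0$ ($v{\left(C \right)} = 0 \left(-1\right) = 0$)
$M = 102$ ($M = 102 + 0 = 102$)
$\left(M - 320\right) \left(-384\right) = \left(102 - 320\right) \left(-384\right) = \left(-218\right) \left(-384\right) = 83712$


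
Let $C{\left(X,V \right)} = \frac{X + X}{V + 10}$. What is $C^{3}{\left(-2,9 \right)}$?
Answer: $- \frac{64}{6859} \approx -0.0093308$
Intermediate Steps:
$C{\left(X,V \right)} = \frac{2 X}{10 + V}$
$C^{3}{\left(-2,9 \right)} = \left(2 \left(-2\right) \frac{1}{10 + 9}\right)^{3} = \left(2 \left(-2\right) \frac{1}{19}\right)^{3} = \left(- \frac{4}{19}\right)^{3} = - \frac{64}{6859}$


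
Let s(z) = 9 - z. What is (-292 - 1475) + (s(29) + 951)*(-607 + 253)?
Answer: -331341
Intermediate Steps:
(-292 - 1475) + (s(29) + 951)*(-607 + 253) = (-292 - 1475) + ((9 - 1*29) + 951)*(-607 + 253) = -1767 + ((9 - 29) + 951)*(-354) = -1767 + (-20 + 951)*(-354) = -1767 + 931*(-354) = -1767 - 329574 = -331341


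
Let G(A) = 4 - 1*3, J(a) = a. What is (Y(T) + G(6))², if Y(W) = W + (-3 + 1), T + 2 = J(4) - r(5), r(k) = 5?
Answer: 16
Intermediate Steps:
G(A) = 1 (G(A) = 4 - 3 = 1)
T = -3 (T = -2 + (4 - 1*5) = -2 + (4 - 5) = -2 - 1 = -3)
Y(W) = -2 + W (Y(W) = W - 2 = -2 + W)
(Y(T) + G(6))² = ((-2 - 3) + 1)² = (-5 + 1)² = (-4)² = 16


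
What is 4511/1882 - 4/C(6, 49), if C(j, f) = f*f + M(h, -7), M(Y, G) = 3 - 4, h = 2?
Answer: 1352359/564600 ≈ 2.3953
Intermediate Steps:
M(Y, G) = -1
C(j, f) = -1 + f**2 (C(j, f) = f*f - 1 = f**2 - 1 = -1 + f**2)
4511/1882 - 4/C(6, 49) = 4511/1882 - 4/(-1 + 49**2) = 4511*(1/1882) - 4/(-1 + 2401) = 4511/1882 - 4/2400 = 4511/1882 - 4*1/2400 = 4511/1882 - 1/600 = 1352359/564600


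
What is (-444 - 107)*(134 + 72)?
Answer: -113506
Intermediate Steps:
(-444 - 107)*(134 + 72) = -551*206 = -113506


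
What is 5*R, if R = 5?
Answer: 25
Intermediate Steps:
5*R = 5*5 = 25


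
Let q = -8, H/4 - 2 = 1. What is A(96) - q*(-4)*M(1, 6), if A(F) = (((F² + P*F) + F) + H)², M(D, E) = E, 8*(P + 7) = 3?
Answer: 75481152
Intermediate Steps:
H = 12 (H = 8 + 4*1 = 8 + 4 = 12)
P = -53/8 (P = -7 + (⅛)*3 = -7 + 3/8 = -53/8 ≈ -6.6250)
A(F) = (12 + F² - 45*F/8)² (A(F) = (((F² - 53*F/8) + F) + 12)² = ((F² - 45*F/8) + 12)² = (12 + F² - 45*F/8)²)
A(96) - q*(-4)*M(1, 6) = (96 - 45*96 + 8*96²)²/64 - (-8*(-4))*6 = (96 - 4320 + 8*9216)²/64 - 32*6 = (96 - 4320 + 73728)²/64 - 1*192 = (1/64)*69504² - 192 = (1/64)*4830806016 - 192 = 75481344 - 192 = 75481152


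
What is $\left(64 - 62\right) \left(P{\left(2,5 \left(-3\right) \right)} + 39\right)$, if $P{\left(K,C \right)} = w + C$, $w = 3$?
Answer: $54$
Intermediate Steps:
$P{\left(K,C \right)} = 3 + C$
$\left(64 - 62\right) \left(P{\left(2,5 \left(-3\right) \right)} + 39\right) = \left(64 - 62\right) \left(\left(3 + 5 \left(-3\right)\right) + 39\right) = 2 \left(\left(3 - 15\right) + 39\right) = 2 \left(-12 + 39\right) = 2 \cdot 27 = 54$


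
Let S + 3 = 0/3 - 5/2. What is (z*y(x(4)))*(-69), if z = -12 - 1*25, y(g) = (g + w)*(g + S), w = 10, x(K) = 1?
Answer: -252747/2 ≈ -1.2637e+5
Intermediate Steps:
S = -11/2 (S = -3 + (0/3 - 5/2) = -3 + (0*(1/3) - 5*1/2) = -3 + (0 - 5/2) = -3 - 5/2 = -11/2 ≈ -5.5000)
y(g) = (10 + g)*(-11/2 + g) (y(g) = (g + 10)*(g - 11/2) = (10 + g)*(-11/2 + g))
z = -37 (z = -12 - 25 = -37)
(z*y(x(4)))*(-69) = -37*(-55 + 1**2 + (9/2)*1)*(-69) = -37*(-55 + 1 + 9/2)*(-69) = -37*(-99/2)*(-69) = (3663/2)*(-69) = -252747/2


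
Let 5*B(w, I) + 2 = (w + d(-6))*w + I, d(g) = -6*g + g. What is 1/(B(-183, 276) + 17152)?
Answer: 5/114033 ≈ 4.3847e-5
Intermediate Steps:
d(g) = -5*g
B(w, I) = -2/5 + I/5 + w*(30 + w)/5 (B(w, I) = -2/5 + ((w - 5*(-6))*w + I)/5 = -2/5 + ((w + 30)*w + I)/5 = -2/5 + ((30 + w)*w + I)/5 = -2/5 + (w*(30 + w) + I)/5 = -2/5 + (I + w*(30 + w))/5 = -2/5 + (I/5 + w*(30 + w)/5) = -2/5 + I/5 + w*(30 + w)/5)
1/(B(-183, 276) + 17152) = 1/((-2/5 + 6*(-183) + (1/5)*276 + (1/5)*(-183)**2) + 17152) = 1/((-2/5 - 1098 + 276/5 + (1/5)*33489) + 17152) = 1/((-2/5 - 1098 + 276/5 + 33489/5) + 17152) = 1/(28273/5 + 17152) = 1/(114033/5) = 5/114033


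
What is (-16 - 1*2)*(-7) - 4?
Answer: 122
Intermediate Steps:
(-16 - 1*2)*(-7) - 4 = (-16 - 2)*(-7) - 4 = -18*(-7) - 4 = 126 - 4 = 122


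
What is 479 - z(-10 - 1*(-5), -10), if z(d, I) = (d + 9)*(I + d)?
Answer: 539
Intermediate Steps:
z(d, I) = (9 + d)*(I + d)
479 - z(-10 - 1*(-5), -10) = 479 - ((-10 - 1*(-5))² + 9*(-10) + 9*(-10 - 1*(-5)) - 10*(-10 - 1*(-5))) = 479 - ((-10 + 5)² - 90 + 9*(-10 + 5) - 10*(-10 + 5)) = 479 - ((-5)² - 90 + 9*(-5) - 10*(-5)) = 479 - (25 - 90 - 45 + 50) = 479 - 1*(-60) = 479 + 60 = 539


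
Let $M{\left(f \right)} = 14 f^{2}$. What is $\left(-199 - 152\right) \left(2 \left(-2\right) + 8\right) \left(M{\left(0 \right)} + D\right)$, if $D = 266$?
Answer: $-373464$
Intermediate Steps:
$\left(-199 - 152\right) \left(2 \left(-2\right) + 8\right) \left(M{\left(0 \right)} + D\right) = \left(-199 - 152\right) \left(2 \left(-2\right) + 8\right) \left(14 \cdot 0^{2} + 266\right) = - 351 \left(-4 + 8\right) \left(14 \cdot 0 + 266\right) = \left(-351\right) 4 \left(0 + 266\right) = \left(-1404\right) 266 = -373464$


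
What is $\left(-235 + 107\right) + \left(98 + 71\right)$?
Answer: $41$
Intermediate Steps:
$\left(-235 + 107\right) + \left(98 + 71\right) = -128 + 169 = 41$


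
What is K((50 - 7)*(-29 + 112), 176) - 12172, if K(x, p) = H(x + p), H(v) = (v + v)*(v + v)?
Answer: 56087928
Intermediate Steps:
H(v) = 4*v² (H(v) = (2*v)*(2*v) = 4*v²)
K(x, p) = 4*(p + x)² (K(x, p) = 4*(x + p)² = 4*(p + x)²)
K((50 - 7)*(-29 + 112), 176) - 12172 = 4*(176 + (50 - 7)*(-29 + 112))² - 12172 = 4*(176 + 43*83)² - 12172 = 4*(176 + 3569)² - 12172 = 4*3745² - 12172 = 4*14025025 - 12172 = 56100100 - 12172 = 56087928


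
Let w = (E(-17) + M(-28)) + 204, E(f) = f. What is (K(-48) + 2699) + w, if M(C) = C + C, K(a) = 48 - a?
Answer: 2926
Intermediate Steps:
M(C) = 2*C
w = 131 (w = (-17 + 2*(-28)) + 204 = (-17 - 56) + 204 = -73 + 204 = 131)
(K(-48) + 2699) + w = ((48 - 1*(-48)) + 2699) + 131 = ((48 + 48) + 2699) + 131 = (96 + 2699) + 131 = 2795 + 131 = 2926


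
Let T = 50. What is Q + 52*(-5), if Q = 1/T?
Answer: -12999/50 ≈ -259.98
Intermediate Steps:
Q = 1/50 ≈ 0.020000
Q + 52*(-5) = 1/50 + 52*(-5) = 1/50 - 260 = -12999/50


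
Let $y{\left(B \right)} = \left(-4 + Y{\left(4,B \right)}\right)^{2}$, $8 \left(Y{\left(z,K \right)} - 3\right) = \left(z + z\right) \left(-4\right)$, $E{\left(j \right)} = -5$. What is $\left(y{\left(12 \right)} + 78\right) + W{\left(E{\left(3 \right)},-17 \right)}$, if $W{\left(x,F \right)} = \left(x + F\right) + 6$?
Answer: $87$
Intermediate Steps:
$Y{\left(z,K \right)} = 3 - z$ ($Y{\left(z,K \right)} = 3 + \frac{\left(z + z\right) \left(-4\right)}{8} = 3 + \frac{2 z \left(-4\right)}{8} = 3 + \frac{\left(-8\right) z}{8} = 3 - z$)
$y{\left(B \right)} = 25$ ($y{\left(B \right)} = \left(-4 + \left(3 - 4\right)\right)^{2} = \left(-4 - 1\right)^{2} = \left(-5\right)^{2} = 25$)
$W{\left(x,F \right)} = 6 + F + x$ ($W{\left(x,F \right)} = \left(F + x\right) + 6 = 6 + F + x$)
$\left(y{\left(12 \right)} + 78\right) + W{\left(E{\left(3 \right)},-17 \right)} = \left(25 + 78\right) - 16 = 103 - 16 = 87$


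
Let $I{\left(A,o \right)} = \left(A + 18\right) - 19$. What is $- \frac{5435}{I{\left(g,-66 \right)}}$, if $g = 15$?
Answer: $- \frac{5435}{14} \approx -388.21$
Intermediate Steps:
$I{\left(A,o \right)} = -1 + A$ ($I{\left(A,o \right)} = \left(18 + A\right) - 19 = -1 + A$)
$- \frac{5435}{I{\left(g,-66 \right)}} = - \frac{5435}{-1 + 15} = - \frac{5435}{14}$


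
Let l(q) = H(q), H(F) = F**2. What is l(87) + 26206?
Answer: 33775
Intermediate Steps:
l(q) = q**2
l(87) + 26206 = 87**2 + 26206 = 7569 + 26206 = 33775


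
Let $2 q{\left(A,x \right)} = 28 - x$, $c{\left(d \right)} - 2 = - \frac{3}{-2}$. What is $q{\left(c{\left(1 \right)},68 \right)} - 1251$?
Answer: $-1271$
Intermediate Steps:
$c{\left(d \right)} = \frac{7}{2}$ ($c{\left(d \right)} = 2 - \frac{3}{-2} = 2 - - \frac{3}{2} = 2 + \frac{3}{2} = \frac{7}{2}$)
$q{\left(A,x \right)} = 14 - \frac{x}{2}$ ($q{\left(A,x \right)} = \frac{28 - x}{2} = 14 - \frac{x}{2}$)
$q{\left(c{\left(1 \right)},68 \right)} - 1251 = \left(14 - 34\right) - 1251 = -20 - 1251 = -1271$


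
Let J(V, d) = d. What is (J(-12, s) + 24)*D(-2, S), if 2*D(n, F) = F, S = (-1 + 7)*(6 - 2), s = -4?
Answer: 240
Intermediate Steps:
S = 24 (S = 6*4 = 24)
D(n, F) = F/2
(J(-12, s) + 24)*D(-2, S) = (-4 + 24)*((½)*24) = 20*12 = 240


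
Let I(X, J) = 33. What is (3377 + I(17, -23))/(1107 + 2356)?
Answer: 3410/3463 ≈ 0.98470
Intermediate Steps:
(3377 + I(17, -23))/(1107 + 2356) = (3377 + 33)/(1107 + 2356) = 3410/3463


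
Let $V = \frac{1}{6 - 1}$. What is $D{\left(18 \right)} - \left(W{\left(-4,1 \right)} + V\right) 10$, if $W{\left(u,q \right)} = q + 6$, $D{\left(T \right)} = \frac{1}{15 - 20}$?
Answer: $- \frac{361}{5} \approx -72.2$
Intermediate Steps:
$V = \frac{1}{5} \approx 0.2$
$D{\left(T \right)} = - \frac{1}{5}$ ($D{\left(T \right)} = \frac{1}{-5} = - \frac{1}{5}$)
$W{\left(u,q \right)} = 6 + q$
$D{\left(18 \right)} - \left(W{\left(-4,1 \right)} + V\right) 10 = - \frac{1}{5} - \left(\left(6 + 1\right) + \frac{1}{5}\right) 10 = - \frac{1}{5} - \left(7 + \frac{1}{5}\right) 10 = - \frac{1}{5} - \frac{36}{5} \cdot 10 = - \frac{1}{5} - 72 = - \frac{361}{5}$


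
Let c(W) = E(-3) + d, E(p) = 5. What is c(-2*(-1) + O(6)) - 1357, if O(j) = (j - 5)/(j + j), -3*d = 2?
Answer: -4058/3 ≈ -1352.7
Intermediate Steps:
d = -⅔ (d = -⅓*2 = -⅔ ≈ -0.66667)
O(j) = (-5 + j)/(2*j) (O(j) = (-5 + j)/((2*j)) = (-5 + j)*(1/(2*j)) = (-5 + j)/(2*j))
c(W) = 13/3 (c(W) = 5 - ⅔ = 13/3)
c(-2*(-1) + O(6)) - 1357 = 13/3 - 1357 = -4058/3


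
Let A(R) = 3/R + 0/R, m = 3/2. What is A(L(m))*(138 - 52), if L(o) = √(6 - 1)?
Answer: 258*√5/5 ≈ 115.38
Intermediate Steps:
m = 3/2 (m = 3*(½) = 3/2 ≈ 1.5000)
L(o) = √5
A(R) = 3/R (A(R) = 3/R + 0 = 3/R)
A(L(m))*(138 - 52) = (3/(√5))*(138 - 52) = (3*(√5/5))*86 = (3*√5/5)*86 = 258*√5/5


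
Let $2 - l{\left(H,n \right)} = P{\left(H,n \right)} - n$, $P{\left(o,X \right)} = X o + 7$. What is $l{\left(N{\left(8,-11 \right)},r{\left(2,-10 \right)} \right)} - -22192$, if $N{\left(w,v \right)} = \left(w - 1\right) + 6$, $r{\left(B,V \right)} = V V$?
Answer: $20987$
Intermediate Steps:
$r{\left(B,V \right)} = V^{2}$
$N{\left(w,v \right)} = 5 + w$ ($N{\left(w,v \right)} = \left(-1 + w\right) + 6 = 5 + w$)
$P{\left(o,X \right)} = 7 + X o$
$l{\left(H,n \right)} = -5 + n - H n$ ($l{\left(H,n \right)} = 2 - \left(\left(7 + n H\right) - n\right) = 2 - \left(\left(7 + H n\right) - n\right) = 2 - \left(7 - n + H n\right) = -5 + n - H n$)
$l{\left(N{\left(8,-11 \right)},r{\left(2,-10 \right)} \right)} - -22192 = \left(-5 + \left(-10\right)^{2} - \left(5 + 8\right) \left(-10\right)^{2}\right) - -22192 = \left(-5 + 100 - 13 \cdot 100\right) + 22192 = \left(-5 + 100 - 1300\right) + 22192 = -1205 + 22192 = 20987$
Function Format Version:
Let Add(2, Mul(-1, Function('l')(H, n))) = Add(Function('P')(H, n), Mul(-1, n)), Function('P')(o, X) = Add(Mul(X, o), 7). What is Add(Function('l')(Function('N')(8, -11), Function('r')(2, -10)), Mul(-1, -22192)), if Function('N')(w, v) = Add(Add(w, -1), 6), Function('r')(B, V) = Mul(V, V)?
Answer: 20987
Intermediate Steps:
Function('r')(B, V) = Pow(V, 2)
Function('N')(w, v) = Add(5, w) (Function('N')(w, v) = Add(Add(-1, w), 6) = Add(5, w))
Function('P')(o, X) = Add(7, Mul(X, o))
Function('l')(H, n) = Add(-5, n, Mul(-1, H, n)) (Function('l')(H, n) = Add(2, Mul(-1, Add(Add(7, Mul(n, H)), Mul(-1, n)))) = Add(2, Mul(-1, Add(Add(7, Mul(H, n)), Mul(-1, n)))) = Add(2, Mul(-1, Add(7, Mul(-1, n), Mul(H, n)))) = Add(2, Add(-7, n, Mul(-1, H, n))) = Add(-5, n, Mul(-1, H, n)))
Add(Function('l')(Function('N')(8, -11), Function('r')(2, -10)), Mul(-1, -22192)) = Add(Add(-5, Pow(-10, 2), Mul(-1, Add(5, 8), Pow(-10, 2))), Mul(-1, -22192)) = Add(Add(-5, 100, Mul(-1, 13, 100)), 22192) = Add(Add(-5, 100, -1300), 22192) = Add(-1205, 22192) = 20987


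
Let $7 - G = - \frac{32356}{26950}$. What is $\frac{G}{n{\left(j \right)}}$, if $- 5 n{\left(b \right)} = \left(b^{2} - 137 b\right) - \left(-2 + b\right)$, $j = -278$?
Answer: $- \frac{110503}{311676750} \approx -0.00035454$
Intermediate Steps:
$G = \frac{110503}{13475}$ ($G = 7 - - \frac{32356}{26950} = 7 - \left(-32356\right) \frac{1}{26950} = 7 - - \frac{16178}{13475} = 7 + \frac{16178}{13475} = \frac{110503}{13475} \approx 8.2006$)
$n{\left(b \right)} = - \frac{2}{5} - \frac{b^{2}}{5} + \frac{138 b}{5}$ ($n{\left(b \right)} = - \frac{\left(b^{2} - 137 b\right) - \left(-2 + b\right)}{5} = - \frac{2 + b^{2} - 138 b}{5} = - \frac{2}{5} - \frac{b^{2}}{5} + \frac{138 b}{5}$)
$\frac{G}{n{\left(j \right)}} = \frac{110503}{13475 \left(- \frac{2}{5} - \frac{\left(-278\right)^{2}}{5} + \frac{138}{5} \left(-278\right)\right)} = \frac{110503}{13475 \left(- \frac{2}{5} - \frac{77284}{5} - \frac{38364}{5}\right)} = \frac{110503}{13475 \left(-23130\right)} = \frac{110503}{13475} \left(- \frac{1}{23130}\right) = - \frac{110503}{311676750}$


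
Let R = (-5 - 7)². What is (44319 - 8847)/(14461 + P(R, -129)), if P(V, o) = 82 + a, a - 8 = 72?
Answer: 35472/14623 ≈ 2.4258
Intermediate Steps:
a = 80 (a = 8 + 72 = 80)
R = 144 (R = (-12)² = 144)
P(V, o) = 162 (P(V, o) = 82 + 80 = 162)
(44319 - 8847)/(14461 + P(R, -129)) = (44319 - 8847)/(14461 + 162) = 35472/14623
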